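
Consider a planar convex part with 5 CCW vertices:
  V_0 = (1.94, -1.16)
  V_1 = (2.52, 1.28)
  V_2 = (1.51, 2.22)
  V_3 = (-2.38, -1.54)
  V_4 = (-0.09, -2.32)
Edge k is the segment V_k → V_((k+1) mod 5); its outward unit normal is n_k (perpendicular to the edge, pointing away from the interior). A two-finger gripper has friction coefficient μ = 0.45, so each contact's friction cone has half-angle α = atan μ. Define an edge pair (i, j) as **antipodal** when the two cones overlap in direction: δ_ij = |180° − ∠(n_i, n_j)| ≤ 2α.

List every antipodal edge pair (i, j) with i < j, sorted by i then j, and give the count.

count = 3; pairs: (0,2), (1,3), (2,4)

α = atan 0.45 = 24.23°;  2α = 48.46°
n_0 = (+0.9729, -0.2313)
n_1 = (+0.6813, +0.7320)
n_2 = (-0.6950, +0.7190)
n_3 = (-0.3224, -0.9466)
n_4 = (+0.4961, -0.8682)
  (0,1): δ = 119.57°  ·
  (0,2): δ = 32.60°  ✓
  (0,3): δ = 84.56°  ·
  (0,4): δ = 133.12°  ·
  (1,2): δ = 93.03°  ·
  (1,3): δ = 24.13°  ✓
  (1,4): δ = 72.69°  ·
  (2,3): δ = 62.84°  ·
  (2,4): δ = 14.28°  ✓
  (3,4): δ = 131.45°  ·
antipodal pairs: 3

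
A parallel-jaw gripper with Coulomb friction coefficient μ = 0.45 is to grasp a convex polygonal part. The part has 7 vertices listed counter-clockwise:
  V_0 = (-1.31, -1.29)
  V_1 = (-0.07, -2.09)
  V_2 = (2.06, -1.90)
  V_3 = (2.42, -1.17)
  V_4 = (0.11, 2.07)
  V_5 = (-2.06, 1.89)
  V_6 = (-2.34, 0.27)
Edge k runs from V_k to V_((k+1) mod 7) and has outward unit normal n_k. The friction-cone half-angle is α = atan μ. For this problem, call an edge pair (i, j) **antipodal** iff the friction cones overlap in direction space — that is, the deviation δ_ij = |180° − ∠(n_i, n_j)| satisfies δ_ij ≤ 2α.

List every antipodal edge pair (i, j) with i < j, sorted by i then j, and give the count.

count = 6; pairs: (0,3), (0,4), (1,4), (2,5), (3,5), (3,6)

α = atan 0.45 = 24.23°;  2α = 48.46°
n_0 = (-0.5421, -0.8403)
n_1 = (+0.0888, -0.9960)
n_2 = (+0.8969, -0.4423)
n_3 = (+0.8142, +0.5805)
n_4 = (-0.0827, +0.9966)
n_5 = (-0.9854, +0.1703)
n_6 = (-0.8345, -0.5510)
  (0,1): δ = 142.07°  ·
  (0,2): δ = 83.42°  ·
  (0,3): δ = 21.68°  ✓
  (0,4): δ = 37.57°  ✓
  (0,5): δ = 113.02°  ·
  (0,6): δ = 156.26°  ·
  (1,2): δ = 121.35°  ·
  (1,3): δ = 59.61°  ·
  (1,4): δ = 0.36°  ✓
  (1,5): δ = 75.10°  ·
  (1,6): δ = 118.34°  ·
  (2,3): δ = 118.26°  ·
  (2,4): δ = 59.01°  ·
  (2,5): δ = 16.44°  ✓
  (2,6): δ = 59.69°  ·
  (3,4): δ = 120.75°  ·
  (3,5): δ = 45.29°  ✓
  (3,6): δ = 2.05°  ✓
  (4,5): δ = 104.55°  ·
  (4,6): δ = 61.31°  ·
  (5,6): δ = 136.76°  ·
antipodal pairs: 6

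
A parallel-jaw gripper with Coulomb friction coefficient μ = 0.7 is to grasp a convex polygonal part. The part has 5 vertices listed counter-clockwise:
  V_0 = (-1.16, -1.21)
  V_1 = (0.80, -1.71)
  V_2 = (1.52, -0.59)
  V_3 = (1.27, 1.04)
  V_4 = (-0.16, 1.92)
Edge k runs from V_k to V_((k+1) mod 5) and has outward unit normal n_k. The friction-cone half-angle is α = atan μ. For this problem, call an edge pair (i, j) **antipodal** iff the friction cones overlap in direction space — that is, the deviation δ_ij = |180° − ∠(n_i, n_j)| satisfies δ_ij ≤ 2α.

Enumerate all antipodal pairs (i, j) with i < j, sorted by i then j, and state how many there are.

α = atan 0.7 = 34.99°;  2α = 69.98°
n_0 = (-0.2472, -0.9690)
n_1 = (+0.8412, -0.5408)
n_2 = (+0.9884, +0.1516)
n_3 = (+0.5241, +0.8517)
n_4 = (-0.9526, +0.3043)
  (0,1): δ = 108.42°  ·
  (0,2): δ = 66.97°  ✓
  (0,3): δ = 17.30°  ✓
  (0,4): δ = 86.59°  ·
  (1,2): δ = 138.55°  ·
  (1,3): δ = 88.87°  ·
  (1,4): δ = 15.02°  ✓
  (2,3): δ = 130.33°  ·
  (2,4): δ = 26.44°  ✓
  (3,4): δ = 76.11°  ·
antipodal pairs: 4

count = 4; pairs: (0,2), (0,3), (1,4), (2,4)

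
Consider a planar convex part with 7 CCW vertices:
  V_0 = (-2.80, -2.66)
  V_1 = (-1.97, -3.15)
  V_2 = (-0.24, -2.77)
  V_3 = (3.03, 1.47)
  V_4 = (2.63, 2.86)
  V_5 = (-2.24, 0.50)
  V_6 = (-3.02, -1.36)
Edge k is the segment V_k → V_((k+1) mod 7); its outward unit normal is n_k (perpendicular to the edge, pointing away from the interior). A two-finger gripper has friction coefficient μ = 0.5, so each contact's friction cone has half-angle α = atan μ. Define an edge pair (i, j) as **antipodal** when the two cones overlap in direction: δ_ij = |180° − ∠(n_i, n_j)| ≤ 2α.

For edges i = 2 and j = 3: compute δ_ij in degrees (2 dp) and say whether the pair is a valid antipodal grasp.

α = atan 0.5 = 26.57°;  2α = 53.13°
edge 2: e_2 = (+3.27, +4.24);  n_2 = (+0.7919, -0.6107)
edge 3: e_3 = (-0.40, +1.39);  n_3 = (+0.9610, +0.2765)
∠(n_2, n_3) = 53.69°
δ = |180° − 53.69°| = 126.31°
126.31° > 2α = 53.13°  →  invalid

δ = 126.31°, invalid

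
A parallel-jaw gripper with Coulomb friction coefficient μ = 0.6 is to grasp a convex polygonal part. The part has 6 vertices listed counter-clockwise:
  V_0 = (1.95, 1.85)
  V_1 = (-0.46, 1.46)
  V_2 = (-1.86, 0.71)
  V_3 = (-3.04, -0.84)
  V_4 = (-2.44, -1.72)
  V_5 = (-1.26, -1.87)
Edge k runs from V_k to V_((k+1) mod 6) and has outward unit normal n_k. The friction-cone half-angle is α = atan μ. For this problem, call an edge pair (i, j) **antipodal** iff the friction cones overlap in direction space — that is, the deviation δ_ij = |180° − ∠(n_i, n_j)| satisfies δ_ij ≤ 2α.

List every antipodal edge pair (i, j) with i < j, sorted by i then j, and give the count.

α = atan 0.6 = 30.96°;  2α = 61.93°
n_0 = (-0.1597, +0.9872)
n_1 = (-0.4722, +0.8815)
n_2 = (-0.7957, +0.6057)
n_3 = (-0.8262, -0.5633)
n_4 = (-0.1261, -0.9920)
n_5 = (+0.7571, -0.6533)
  (0,1): δ = 161.01°  ·
  (0,2): δ = 136.47°  ·
  (0,3): δ = 64.91°  ·
  (0,4): δ = 16.44°  ✓
  (0,5): δ = 40.02°  ✓
  (1,2): δ = 155.46°  ·
  (1,3): δ = 83.89°  ·
  (1,4): δ = 35.42°  ✓
  (1,5): δ = 21.03°  ✓
  (2,3): δ = 108.43°  ·
  (2,4): δ = 59.96°  ✓
  (2,5): δ = 3.51°  ✓
  (3,4): δ = 131.53°  ·
  (3,5): δ = 75.08°  ·
  (4,5): δ = 123.55°  ·
antipodal pairs: 6

count = 6; pairs: (0,4), (0,5), (1,4), (1,5), (2,4), (2,5)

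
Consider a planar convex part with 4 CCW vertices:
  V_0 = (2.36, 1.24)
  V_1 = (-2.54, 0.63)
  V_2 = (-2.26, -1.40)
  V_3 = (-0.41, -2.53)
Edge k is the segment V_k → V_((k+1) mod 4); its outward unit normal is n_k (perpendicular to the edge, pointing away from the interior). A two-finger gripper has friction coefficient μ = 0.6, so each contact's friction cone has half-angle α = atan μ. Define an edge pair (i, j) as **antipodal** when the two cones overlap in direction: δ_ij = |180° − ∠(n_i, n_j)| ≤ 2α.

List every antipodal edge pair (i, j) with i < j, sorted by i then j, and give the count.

count = 3; pairs: (0,2), (0,3), (1,3)

α = atan 0.6 = 30.96°;  2α = 61.93°
n_0 = (-0.1235, +0.9923)
n_1 = (-0.9906, -0.1366)
n_2 = (-0.5213, -0.8534)
n_3 = (+0.8059, -0.5921)
  (0,1): δ = 89.24°  ·
  (0,2): δ = 38.51°  ✓
  (0,3): δ = 46.60°  ✓
  (1,2): δ = 129.27°  ·
  (1,3): δ = 44.16°  ✓
  (2,3): δ = 94.89°  ·
antipodal pairs: 3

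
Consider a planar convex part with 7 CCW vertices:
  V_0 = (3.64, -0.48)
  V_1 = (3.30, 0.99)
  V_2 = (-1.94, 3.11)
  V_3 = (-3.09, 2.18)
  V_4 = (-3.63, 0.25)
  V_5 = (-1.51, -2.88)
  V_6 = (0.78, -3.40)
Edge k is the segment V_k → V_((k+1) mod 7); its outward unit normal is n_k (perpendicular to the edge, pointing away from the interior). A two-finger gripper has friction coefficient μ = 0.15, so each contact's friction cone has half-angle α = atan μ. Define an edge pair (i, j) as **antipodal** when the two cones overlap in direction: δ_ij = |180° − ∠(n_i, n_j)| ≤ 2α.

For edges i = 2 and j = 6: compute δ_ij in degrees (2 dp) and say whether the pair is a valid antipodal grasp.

δ = 6.63°, valid

α = atan 0.15 = 8.53°;  2α = 17.06°
edge 2: e_2 = (-1.15, -0.93);  n_2 = (-0.6288, +0.7776)
edge 6: e_6 = (+2.86, +2.92);  n_6 = (+0.7144, -0.6997)
∠(n_2, n_6) = 173.37°
δ = |180° − 173.37°| = 6.63°
6.63° ≤ 2α = 17.06°  →  valid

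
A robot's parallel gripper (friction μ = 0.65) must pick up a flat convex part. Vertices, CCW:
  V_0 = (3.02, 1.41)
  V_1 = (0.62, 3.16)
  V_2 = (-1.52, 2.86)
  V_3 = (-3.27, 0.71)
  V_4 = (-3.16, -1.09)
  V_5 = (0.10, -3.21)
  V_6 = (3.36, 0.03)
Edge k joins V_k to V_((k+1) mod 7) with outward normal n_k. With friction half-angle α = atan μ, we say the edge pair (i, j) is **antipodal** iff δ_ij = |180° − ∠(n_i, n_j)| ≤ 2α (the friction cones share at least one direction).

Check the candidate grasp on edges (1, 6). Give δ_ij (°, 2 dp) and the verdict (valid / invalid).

δ = 95.86°, invalid

α = atan 0.65 = 33.02°;  2α = 66.05°
edge 1: e_1 = (-2.14, -0.30);  n_1 = (-0.1388, +0.9903)
edge 6: e_6 = (-0.34, +1.38);  n_6 = (+0.9710, +0.2392)
∠(n_1, n_6) = 84.14°
δ = |180° − 84.14°| = 95.86°
95.86° > 2α = 66.05°  →  invalid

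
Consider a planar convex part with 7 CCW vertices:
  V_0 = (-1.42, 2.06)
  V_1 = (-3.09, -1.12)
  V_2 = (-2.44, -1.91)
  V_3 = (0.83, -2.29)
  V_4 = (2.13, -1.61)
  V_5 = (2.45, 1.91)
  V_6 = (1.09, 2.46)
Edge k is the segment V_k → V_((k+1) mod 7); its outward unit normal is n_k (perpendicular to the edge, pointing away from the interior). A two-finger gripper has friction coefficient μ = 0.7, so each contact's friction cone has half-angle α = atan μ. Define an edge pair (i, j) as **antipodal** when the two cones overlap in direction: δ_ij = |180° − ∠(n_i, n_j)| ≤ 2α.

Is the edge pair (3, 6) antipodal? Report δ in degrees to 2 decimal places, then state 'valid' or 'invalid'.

δ = 18.56°, valid

α = atan 0.7 = 34.99°;  2α = 69.98°
edge 3: e_3 = (+1.30, +0.68);  n_3 = (+0.4635, -0.8861)
edge 6: e_6 = (-2.51, -0.40);  n_6 = (-0.1574, +0.9875)
∠(n_3, n_6) = 161.44°
δ = |180° − 161.44°| = 18.56°
18.56° ≤ 2α = 69.98°  →  valid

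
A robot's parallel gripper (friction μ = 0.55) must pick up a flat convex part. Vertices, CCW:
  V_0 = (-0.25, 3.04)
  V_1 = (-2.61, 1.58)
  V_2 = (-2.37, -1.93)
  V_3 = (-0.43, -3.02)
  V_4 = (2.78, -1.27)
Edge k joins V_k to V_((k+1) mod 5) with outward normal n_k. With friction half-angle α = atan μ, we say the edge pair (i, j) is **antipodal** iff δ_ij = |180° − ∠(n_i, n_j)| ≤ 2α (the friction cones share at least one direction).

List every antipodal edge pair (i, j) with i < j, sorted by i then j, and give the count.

count = 3; pairs: (0,3), (1,4), (2,4)

α = atan 0.55 = 28.81°;  2α = 57.62°
n_0 = (-0.5261, +0.8504)
n_1 = (-0.9977, -0.0682)
n_2 = (-0.4898, -0.8718)
n_3 = (+0.4787, -0.8780)
n_4 = (+0.8181, +0.5751)
  (0,1): δ = 117.83°  ·
  (0,2): δ = 61.07°  ·
  (0,3): δ = 3.14°  ✓
  (0,4): δ = 93.37°  ·
  (1,2): δ = 123.24°  ·
  (1,3): δ = 65.31°  ·
  (1,4): δ = 31.20°  ✓
  (2,3): δ = 122.07°  ·
  (2,4): δ = 25.56°  ✓
  (3,4): δ = 83.49°  ·
antipodal pairs: 3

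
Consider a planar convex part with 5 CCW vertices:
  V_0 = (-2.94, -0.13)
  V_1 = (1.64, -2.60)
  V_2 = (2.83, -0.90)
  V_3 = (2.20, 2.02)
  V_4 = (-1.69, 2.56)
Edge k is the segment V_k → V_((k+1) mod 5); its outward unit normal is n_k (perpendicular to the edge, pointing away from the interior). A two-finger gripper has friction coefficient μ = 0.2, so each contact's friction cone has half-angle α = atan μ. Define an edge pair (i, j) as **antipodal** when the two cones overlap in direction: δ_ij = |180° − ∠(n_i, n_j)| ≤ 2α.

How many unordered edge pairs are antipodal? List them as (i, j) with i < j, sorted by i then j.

α = atan 0.2 = 11.31°;  2α = 22.62°
n_0 = (-0.4747, -0.8802)
n_1 = (+0.8192, -0.5735)
n_2 = (+0.9775, +0.2109)
n_3 = (+0.1375, +0.9905)
n_4 = (-0.9069, +0.4214)
  (0,1): δ = 96.65°  ·
  (0,2): δ = 49.49°  ·
  (0,3): δ = 20.43°  ✓
  (0,4): δ = 93.41°  ·
  (1,2): δ = 132.83°  ·
  (1,3): δ = 62.91°  ·
  (1,4): δ = 10.07°  ✓
  (2,3): δ = 110.08°  ·
  (2,4): δ = 37.10°  ·
  (3,4): δ = 107.02°  ·
antipodal pairs: 2

count = 2; pairs: (0,3), (1,4)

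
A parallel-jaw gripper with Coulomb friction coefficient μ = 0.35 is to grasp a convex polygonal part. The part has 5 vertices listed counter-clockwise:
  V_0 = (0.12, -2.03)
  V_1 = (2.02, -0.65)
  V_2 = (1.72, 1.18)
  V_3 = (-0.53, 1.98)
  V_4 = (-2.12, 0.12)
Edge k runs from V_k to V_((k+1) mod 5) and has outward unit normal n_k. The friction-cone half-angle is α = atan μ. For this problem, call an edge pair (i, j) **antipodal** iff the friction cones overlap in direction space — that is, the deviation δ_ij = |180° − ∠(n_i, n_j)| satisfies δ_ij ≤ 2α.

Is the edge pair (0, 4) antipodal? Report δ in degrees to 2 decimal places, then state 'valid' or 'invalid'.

δ = 100.18°, invalid

α = atan 0.35 = 19.29°;  2α = 38.58°
edge 0: e_0 = (+1.90, +1.38);  n_0 = (+0.5877, -0.8091)
edge 4: e_4 = (+2.24, -2.15);  n_4 = (-0.6925, -0.7215)
∠(n_0, n_4) = 79.82°
δ = |180° − 79.82°| = 100.18°
100.18° > 2α = 38.58°  →  invalid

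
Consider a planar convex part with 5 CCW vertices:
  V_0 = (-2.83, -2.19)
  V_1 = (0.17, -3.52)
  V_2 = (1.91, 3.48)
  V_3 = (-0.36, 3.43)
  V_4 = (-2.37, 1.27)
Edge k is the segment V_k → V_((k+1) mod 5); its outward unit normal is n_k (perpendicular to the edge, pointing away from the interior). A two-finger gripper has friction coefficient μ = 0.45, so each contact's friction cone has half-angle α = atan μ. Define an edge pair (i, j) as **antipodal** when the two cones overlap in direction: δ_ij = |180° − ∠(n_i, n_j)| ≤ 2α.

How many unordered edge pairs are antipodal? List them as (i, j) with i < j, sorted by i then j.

α = atan 0.45 = 24.23°;  2α = 48.46°
n_0 = (-0.4053, -0.9142)
n_1 = (+0.9705, -0.2412)
n_2 = (-0.0220, +0.9998)
n_3 = (-0.7321, +0.6812)
n_4 = (-0.9913, +0.1318)
  (0,1): δ = 80.05°  ·
  (0,2): δ = 25.17°  ✓
  (0,3): δ = 70.97°  ·
  (0,4): δ = 106.34°  ·
  (1,2): δ = 74.78°  ·
  (1,3): δ = 28.98°  ✓
  (1,4): δ = 6.39°  ✓
  (2,3): δ = 134.20°  ·
  (2,4): δ = 98.83°  ·
  (3,4): δ = 144.63°  ·
antipodal pairs: 3

count = 3; pairs: (0,2), (1,3), (1,4)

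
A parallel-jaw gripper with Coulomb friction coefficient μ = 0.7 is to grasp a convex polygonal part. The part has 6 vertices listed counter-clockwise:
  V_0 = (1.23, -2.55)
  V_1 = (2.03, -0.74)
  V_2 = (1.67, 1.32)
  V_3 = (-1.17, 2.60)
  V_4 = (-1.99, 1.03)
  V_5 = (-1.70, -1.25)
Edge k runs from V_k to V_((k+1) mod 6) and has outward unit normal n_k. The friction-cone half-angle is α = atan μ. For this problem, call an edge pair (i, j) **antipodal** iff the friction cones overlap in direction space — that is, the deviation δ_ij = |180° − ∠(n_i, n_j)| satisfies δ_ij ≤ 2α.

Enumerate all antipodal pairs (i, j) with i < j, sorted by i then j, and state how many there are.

α = atan 0.7 = 34.99°;  2α = 69.98°
n_0 = (+0.9146, -0.4043)
n_1 = (+0.9851, +0.1721)
n_2 = (+0.4109, +0.9117)
n_3 = (-0.8864, +0.4630)
n_4 = (-0.9920, -0.1262)
n_5 = (-0.4056, -0.9141)
  (0,1): δ = 146.24°  ·
  (0,2): δ = 90.42°  ·
  (0,3): δ = 3.73°  ✓
  (0,4): δ = 31.09°  ✓
  (0,5): δ = 89.92°  ·
  (1,2): δ = 124.17°  ·
  (1,3): δ = 37.49°  ✓
  (1,4): δ = 2.66°  ✓
  (1,5): δ = 56.16°  ✓
  (2,3): δ = 93.32°  ·
  (2,4): δ = 58.49°  ✓
  (2,5): δ = 0.34°  ✓
  (3,4): δ = 145.17°  ·
  (3,5): δ = 86.35°  ·
  (4,5): δ = 121.17°  ·
antipodal pairs: 7

count = 7; pairs: (0,3), (0,4), (1,3), (1,4), (1,5), (2,4), (2,5)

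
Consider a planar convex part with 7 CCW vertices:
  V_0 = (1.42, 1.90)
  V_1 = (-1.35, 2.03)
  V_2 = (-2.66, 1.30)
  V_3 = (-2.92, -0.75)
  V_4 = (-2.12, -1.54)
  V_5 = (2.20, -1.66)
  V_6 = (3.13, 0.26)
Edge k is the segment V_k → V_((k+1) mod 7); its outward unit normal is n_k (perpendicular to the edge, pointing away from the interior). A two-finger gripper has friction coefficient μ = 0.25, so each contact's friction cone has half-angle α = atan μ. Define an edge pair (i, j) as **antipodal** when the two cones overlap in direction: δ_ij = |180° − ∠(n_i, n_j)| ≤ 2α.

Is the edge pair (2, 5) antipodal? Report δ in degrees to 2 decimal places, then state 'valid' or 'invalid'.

α = atan 0.25 = 14.04°;  2α = 28.07°
edge 2: e_2 = (-0.26, -2.05);  n_2 = (-0.9921, +0.1258)
edge 5: e_5 = (+0.93, +1.92);  n_5 = (+0.9000, -0.4359)
∠(n_2, n_5) = 161.38°
δ = |180° − 161.38°| = 18.62°
18.62° ≤ 2α = 28.07°  →  valid

δ = 18.62°, valid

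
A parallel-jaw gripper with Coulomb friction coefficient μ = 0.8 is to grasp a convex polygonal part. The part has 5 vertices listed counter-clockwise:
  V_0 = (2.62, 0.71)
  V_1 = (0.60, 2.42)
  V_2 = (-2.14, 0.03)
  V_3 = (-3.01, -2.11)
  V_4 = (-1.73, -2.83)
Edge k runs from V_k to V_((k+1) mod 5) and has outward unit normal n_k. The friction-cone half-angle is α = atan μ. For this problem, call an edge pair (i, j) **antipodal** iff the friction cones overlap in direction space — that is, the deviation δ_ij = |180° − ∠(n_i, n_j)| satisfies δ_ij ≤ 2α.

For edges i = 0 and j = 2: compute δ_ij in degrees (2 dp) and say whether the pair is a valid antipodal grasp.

δ = 71.87°, valid

α = atan 0.8 = 38.66°;  2α = 77.32°
edge 0: e_0 = (-2.02, +1.71);  n_0 = (+0.6461, +0.7632)
edge 2: e_2 = (-0.87, -2.14);  n_2 = (-0.9264, +0.3766)
∠(n_0, n_2) = 108.13°
δ = |180° − 108.13°| = 71.87°
71.87° ≤ 2α = 77.32°  →  valid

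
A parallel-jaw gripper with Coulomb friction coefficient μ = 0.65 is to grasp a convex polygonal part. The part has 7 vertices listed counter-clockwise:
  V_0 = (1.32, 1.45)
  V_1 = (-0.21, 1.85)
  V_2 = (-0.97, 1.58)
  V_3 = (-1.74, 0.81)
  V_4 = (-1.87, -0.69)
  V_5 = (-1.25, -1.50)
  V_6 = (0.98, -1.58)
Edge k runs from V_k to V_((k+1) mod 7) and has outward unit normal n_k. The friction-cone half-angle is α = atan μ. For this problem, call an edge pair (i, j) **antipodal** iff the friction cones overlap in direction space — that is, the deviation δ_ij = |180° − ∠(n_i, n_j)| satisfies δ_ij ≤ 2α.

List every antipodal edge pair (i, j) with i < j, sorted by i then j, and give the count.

α = atan 0.65 = 33.02°;  2α = 66.05°
n_0 = (+0.2529, +0.9675)
n_1 = (-0.3348, +0.9423)
n_2 = (-0.7071, +0.7071)
n_3 = (-0.9963, +0.0863)
n_4 = (-0.7941, -0.6078)
n_5 = (-0.0359, -0.9994)
n_6 = (+0.9938, -0.1115)
  (0,1): δ = 145.79°  ·
  (0,2): δ = 120.35°  ·
  (0,3): δ = 80.30°  ·
  (0,4): δ = 37.92°  ✓
  (0,5): δ = 12.60°  ✓
  (0,6): δ = 98.25°  ·
  (1,2): δ = 154.56°  ·
  (1,3): δ = 114.51°  ·
  (1,4): δ = 72.13°  ·
  (1,5): δ = 21.61°  ✓
  (1,6): δ = 64.04°  ✓
  (2,3): δ = 139.95°  ·
  (2,4): δ = 97.57°  ·
  (2,5): δ = 47.05°  ✓
  (2,6): δ = 38.60°  ✓
  (3,4): δ = 137.62°  ·
  (3,5): δ = 87.10°  ·
  (3,6): δ = 1.45°  ✓
  (4,5): δ = 129.49°  ·
  (4,6): δ = 43.83°  ✓
  (5,6): δ = 94.35°  ·
antipodal pairs: 8

count = 8; pairs: (0,4), (0,5), (1,5), (1,6), (2,5), (2,6), (3,6), (4,6)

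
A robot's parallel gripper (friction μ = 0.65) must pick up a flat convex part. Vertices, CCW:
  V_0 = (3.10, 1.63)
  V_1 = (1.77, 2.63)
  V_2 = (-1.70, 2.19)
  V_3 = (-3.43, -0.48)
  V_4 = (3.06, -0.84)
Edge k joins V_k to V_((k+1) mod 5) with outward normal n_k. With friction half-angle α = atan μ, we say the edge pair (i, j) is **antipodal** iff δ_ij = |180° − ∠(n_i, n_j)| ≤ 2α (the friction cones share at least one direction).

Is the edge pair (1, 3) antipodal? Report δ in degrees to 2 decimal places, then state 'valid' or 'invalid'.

δ = 10.40°, valid

α = atan 0.65 = 33.02°;  2α = 66.05°
edge 1: e_1 = (-3.47, -0.44);  n_1 = (-0.1258, +0.9921)
edge 3: e_3 = (+6.49, -0.36);  n_3 = (-0.0554, -0.9985)
∠(n_1, n_3) = 169.60°
δ = |180° − 169.60°| = 10.40°
10.40° ≤ 2α = 66.05°  →  valid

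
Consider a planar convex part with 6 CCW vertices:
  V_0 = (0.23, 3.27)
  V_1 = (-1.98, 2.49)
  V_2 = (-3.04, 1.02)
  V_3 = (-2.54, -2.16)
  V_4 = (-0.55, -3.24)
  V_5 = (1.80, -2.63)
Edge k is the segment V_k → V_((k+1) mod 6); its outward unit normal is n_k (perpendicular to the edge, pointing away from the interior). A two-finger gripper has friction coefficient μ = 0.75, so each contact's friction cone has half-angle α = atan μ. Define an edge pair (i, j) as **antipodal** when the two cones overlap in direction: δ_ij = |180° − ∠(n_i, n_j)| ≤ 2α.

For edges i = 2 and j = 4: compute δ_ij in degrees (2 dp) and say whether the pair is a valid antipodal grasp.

α = atan 0.75 = 36.87°;  2α = 73.74°
edge 2: e_2 = (+0.50, -3.18);  n_2 = (-0.9879, -0.1553)
edge 4: e_4 = (+2.35, +0.61);  n_4 = (+0.2512, -0.9679)
∠(n_2, n_4) = 95.62°
δ = |180° − 95.62°| = 84.38°
84.38° > 2α = 73.74°  →  invalid

δ = 84.38°, invalid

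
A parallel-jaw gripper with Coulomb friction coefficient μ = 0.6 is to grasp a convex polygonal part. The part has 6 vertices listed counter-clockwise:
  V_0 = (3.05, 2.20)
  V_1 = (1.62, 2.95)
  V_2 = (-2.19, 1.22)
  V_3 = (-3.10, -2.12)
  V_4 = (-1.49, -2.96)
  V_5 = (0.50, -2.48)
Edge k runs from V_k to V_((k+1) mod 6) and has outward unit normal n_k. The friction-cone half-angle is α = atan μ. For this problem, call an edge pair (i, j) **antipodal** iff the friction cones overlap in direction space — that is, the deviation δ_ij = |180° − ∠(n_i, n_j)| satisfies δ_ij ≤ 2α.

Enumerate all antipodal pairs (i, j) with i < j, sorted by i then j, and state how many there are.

count = 7; pairs: (0,3), (0,4), (1,3), (1,4), (1,5), (2,4), (2,5)

α = atan 0.6 = 30.96°;  2α = 61.93°
n_0 = (+0.4645, +0.8856)
n_1 = (-0.4134, +0.9105)
n_2 = (-0.9648, +0.2629)
n_3 = (-0.4626, -0.8866)
n_4 = (+0.2345, -0.9721)
n_5 = (+0.8781, -0.4785)
  (0,1): δ = 127.90°  ·
  (0,2): δ = 77.56°  ·
  (0,3): δ = 0.12°  ✓
  (0,4): δ = 41.24°  ✓
  (0,5): δ = 89.09°  ·
  (1,2): δ = 129.66°  ·
  (1,3): δ = 51.97°  ✓
  (1,4): δ = 10.86°  ✓
  (1,5): δ = 36.99°  ✓
  (2,3): δ = 102.31°  ·
  (2,4): δ = 61.20°  ✓
  (2,5): δ = 13.34°  ✓
  (3,4): δ = 138.89°  ·
  (3,5): δ = 91.03°  ·
  (4,5): δ = 132.15°  ·
antipodal pairs: 7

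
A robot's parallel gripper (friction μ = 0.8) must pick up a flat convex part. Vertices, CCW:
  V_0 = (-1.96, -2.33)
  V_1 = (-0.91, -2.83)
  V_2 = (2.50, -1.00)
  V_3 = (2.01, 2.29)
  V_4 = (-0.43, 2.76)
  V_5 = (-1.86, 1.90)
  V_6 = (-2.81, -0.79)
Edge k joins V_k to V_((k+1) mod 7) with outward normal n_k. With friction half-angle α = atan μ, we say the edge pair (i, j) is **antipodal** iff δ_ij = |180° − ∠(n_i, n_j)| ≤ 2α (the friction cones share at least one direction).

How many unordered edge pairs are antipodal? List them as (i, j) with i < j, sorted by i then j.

count = 10; pairs: (0,2), (0,3), (0,4), (1,3), (1,4), (1,5), (2,4), (2,5), (2,6), (3,6)

α = atan 0.8 = 38.66°;  2α = 77.32°
n_0 = (-0.4299, -0.9029)
n_1 = (+0.4729, -0.8811)
n_2 = (+0.9891, +0.1473)
n_3 = (+0.1891, +0.9819)
n_4 = (-0.5154, +0.8570)
n_5 = (-0.9429, +0.3330)
n_6 = (-0.8755, -0.4832)
  (0,1): δ = 126.32°  ·
  (0,2): δ = 56.07°  ✓
  (0,3): δ = 14.56°  ✓
  (0,4): δ = 56.49°  ✓
  (0,5): δ = 96.01°  ·
  (0,6): δ = 144.36°  ·
  (1,2): δ = 109.75°  ·
  (1,3): δ = 39.12°  ✓
  (1,4): δ = 2.80°  ✓
  (1,5): δ = 42.33°  ✓
  (1,6): δ = 90.68°  ·
  (2,3): δ = 109.37°  ·
  (2,4): δ = 67.45°  ✓
  (2,5): δ = 27.92°  ✓
  (2,6): δ = 20.43°  ✓
  (3,4): δ = 138.07°  ·
  (3,5): δ = 98.55°  ·
  (3,6): δ = 50.20°  ✓
  (4,5): δ = 140.47°  ·
  (4,6): δ = 92.13°  ·
  (5,6): δ = 131.65°  ·
antipodal pairs: 10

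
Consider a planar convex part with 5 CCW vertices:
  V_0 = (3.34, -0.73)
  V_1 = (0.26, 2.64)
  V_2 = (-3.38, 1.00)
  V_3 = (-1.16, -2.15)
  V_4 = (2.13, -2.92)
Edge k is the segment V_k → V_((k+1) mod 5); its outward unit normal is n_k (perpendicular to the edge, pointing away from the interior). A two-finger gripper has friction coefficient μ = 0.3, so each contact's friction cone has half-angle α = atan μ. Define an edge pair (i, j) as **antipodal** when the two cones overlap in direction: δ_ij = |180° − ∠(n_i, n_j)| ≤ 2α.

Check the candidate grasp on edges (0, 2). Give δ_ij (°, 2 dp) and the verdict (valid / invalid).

α = atan 0.3 = 16.70°;  2α = 33.40°
edge 0: e_0 = (-3.08, +3.37);  n_0 = (+0.7382, +0.6746)
edge 2: e_2 = (+2.22, -3.15);  n_2 = (-0.8174, -0.5761)
∠(n_0, n_2) = 172.75°
δ = |180° − 172.75°| = 7.25°
7.25° ≤ 2α = 33.40°  →  valid

δ = 7.25°, valid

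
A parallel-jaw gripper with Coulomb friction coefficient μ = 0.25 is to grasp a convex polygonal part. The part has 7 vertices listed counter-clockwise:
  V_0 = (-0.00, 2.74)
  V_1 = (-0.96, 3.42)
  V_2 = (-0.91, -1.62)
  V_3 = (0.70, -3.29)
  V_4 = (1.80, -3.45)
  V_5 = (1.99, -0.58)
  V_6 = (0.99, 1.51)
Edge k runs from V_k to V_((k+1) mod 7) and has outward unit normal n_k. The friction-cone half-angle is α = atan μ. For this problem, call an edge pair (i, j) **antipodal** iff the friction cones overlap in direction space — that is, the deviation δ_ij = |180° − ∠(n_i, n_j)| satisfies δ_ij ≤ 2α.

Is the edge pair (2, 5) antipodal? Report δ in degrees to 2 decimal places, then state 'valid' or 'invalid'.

δ = 18.38°, valid

α = atan 0.25 = 14.04°;  2α = 28.07°
edge 2: e_2 = (+1.61, -1.67);  n_2 = (-0.7199, -0.6941)
edge 5: e_5 = (-1.00, +2.09);  n_5 = (+0.9021, +0.4316)
∠(n_2, n_5) = 161.62°
δ = |180° − 161.62°| = 18.38°
18.38° ≤ 2α = 28.07°  →  valid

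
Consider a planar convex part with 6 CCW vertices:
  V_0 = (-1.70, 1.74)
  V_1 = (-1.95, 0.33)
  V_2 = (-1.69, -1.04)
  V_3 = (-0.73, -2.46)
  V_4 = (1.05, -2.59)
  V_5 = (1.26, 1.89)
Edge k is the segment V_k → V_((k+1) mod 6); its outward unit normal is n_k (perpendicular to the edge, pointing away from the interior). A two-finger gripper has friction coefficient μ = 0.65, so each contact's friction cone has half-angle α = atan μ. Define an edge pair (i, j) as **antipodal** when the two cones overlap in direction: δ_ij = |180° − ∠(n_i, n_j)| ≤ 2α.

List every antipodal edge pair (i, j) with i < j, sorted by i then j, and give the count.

count = 5; pairs: (0,4), (1,4), (2,4), (2,5), (3,5)

α = atan 0.65 = 33.02°;  2α = 66.05°
n_0 = (-0.9846, +0.1746)
n_1 = (-0.9825, -0.1865)
n_2 = (-0.8284, -0.5601)
n_3 = (-0.0728, -0.9973)
n_4 = (+0.9989, -0.0468)
n_5 = (-0.0506, +0.9987)
  (0,1): δ = 159.20°  ·
  (0,2): δ = 135.88°  ·
  (0,3): δ = 84.12°  ·
  (0,4): δ = 7.37°  ✓
  (0,5): δ = 102.96°  ·
  (1,2): δ = 156.68°  ·
  (1,3): δ = 104.92°  ·
  (1,4): δ = 13.43°  ✓
  (1,5): δ = 82.16°  ·
  (2,3): δ = 128.24°  ·
  (2,4): δ = 36.74°  ✓
  (2,5): δ = 58.84°  ✓
  (3,4): δ = 88.51°  ·
  (3,5): δ = 7.08°  ✓
  (4,5): δ = 84.42°  ·
antipodal pairs: 5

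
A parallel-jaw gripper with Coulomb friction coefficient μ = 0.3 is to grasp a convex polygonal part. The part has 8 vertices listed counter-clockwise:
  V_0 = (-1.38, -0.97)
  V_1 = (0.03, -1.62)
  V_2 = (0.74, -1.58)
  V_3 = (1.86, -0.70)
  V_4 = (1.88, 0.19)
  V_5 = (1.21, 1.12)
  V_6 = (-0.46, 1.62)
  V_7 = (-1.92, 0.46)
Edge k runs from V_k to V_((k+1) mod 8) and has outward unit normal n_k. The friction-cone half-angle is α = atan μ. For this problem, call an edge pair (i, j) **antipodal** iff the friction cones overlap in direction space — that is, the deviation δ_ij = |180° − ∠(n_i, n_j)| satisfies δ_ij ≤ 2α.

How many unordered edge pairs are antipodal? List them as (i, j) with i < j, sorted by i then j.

count = 6; pairs: (0,4), (0,5), (1,5), (2,6), (3,7), (4,7)

α = atan 0.3 = 16.70°;  2α = 33.40°
n_0 = (-0.4186, -0.9081)
n_1 = (+0.0562, -0.9984)
n_2 = (+0.6178, -0.7863)
n_3 = (+0.9997, -0.0225)
n_4 = (+0.8114, +0.5845)
n_5 = (+0.2868, +0.9580)
n_6 = (-0.6221, +0.7830)
n_7 = (-0.9355, -0.3533)
  (0,1): δ = 152.03°  ·
  (0,2): δ = 117.09°  ·
  (0,3): δ = 66.54°  ·
  (0,4): δ = 29.48°  ✓
  (0,5): δ = 8.08°  ✓
  (0,6): δ = 63.22°  ·
  (0,7): δ = 135.44°  ·
  (1,2): δ = 145.07°  ·
  (1,3): δ = 94.51°  ·
  (1,4): δ = 57.45°  ·
  (1,5): δ = 19.89°  ✓
  (1,6): δ = 35.24°  ·
  (1,7): δ = 107.46°  ·
  (2,3): δ = 129.44°  ·
  (2,4): δ = 92.39°  ·
  (2,5): δ = 54.82°  ·
  (2,6): δ = 0.31°  ✓
  (2,7): δ = 72.53°  ·
  (3,4): δ = 142.94°  ·
  (3,5): δ = 105.38°  ·
  (3,6): δ = 50.24°  ·
  (3,7): δ = 21.97°  ✓
  (4,5): δ = 142.44°  ·
  (4,6): δ = 87.30°  ·
  (4,7): δ = 15.08°  ✓
  (5,6): δ = 124.86°  ·
  (5,7): δ = 52.64°  ·
  (6,7): δ = 107.78°  ·
antipodal pairs: 6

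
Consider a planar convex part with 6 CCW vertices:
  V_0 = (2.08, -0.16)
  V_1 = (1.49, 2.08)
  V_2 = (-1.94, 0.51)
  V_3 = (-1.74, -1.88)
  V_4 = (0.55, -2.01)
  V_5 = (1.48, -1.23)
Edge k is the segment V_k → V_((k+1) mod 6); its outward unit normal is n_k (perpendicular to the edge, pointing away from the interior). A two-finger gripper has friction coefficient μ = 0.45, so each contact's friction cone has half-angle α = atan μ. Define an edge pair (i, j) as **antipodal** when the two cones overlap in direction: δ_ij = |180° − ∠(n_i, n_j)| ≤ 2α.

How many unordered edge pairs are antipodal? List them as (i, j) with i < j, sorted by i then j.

count = 5; pairs: (0,2), (1,3), (1,4), (1,5), (2,5)

α = atan 0.45 = 24.23°;  2α = 48.46°
n_0 = (+0.9670, +0.2547)
n_1 = (-0.4162, +0.9093)
n_2 = (-0.9965, -0.0834)
n_3 = (-0.0567, -0.9984)
n_4 = (+0.6426, -0.7662)
n_5 = (+0.8722, -0.4891)
  (0,1): δ = 80.16°  ·
  (0,2): δ = 9.97°  ✓
  (0,3): δ = 71.99°  ·
  (0,4): δ = 115.23°  ·
  (0,5): δ = 135.96°  ·
  (1,2): δ = 109.81°  ·
  (1,3): δ = 27.84°  ✓
  (1,4): δ = 15.39°  ✓
  (1,5): δ = 36.12°  ✓
  (2,3): δ = 98.03°  ·
  (2,4): δ = 54.80°  ·
  (2,5): δ = 34.06°  ✓
  (3,4): δ = 136.76°  ·
  (3,5): δ = 116.03°  ·
  (4,5): δ = 159.27°  ·
antipodal pairs: 5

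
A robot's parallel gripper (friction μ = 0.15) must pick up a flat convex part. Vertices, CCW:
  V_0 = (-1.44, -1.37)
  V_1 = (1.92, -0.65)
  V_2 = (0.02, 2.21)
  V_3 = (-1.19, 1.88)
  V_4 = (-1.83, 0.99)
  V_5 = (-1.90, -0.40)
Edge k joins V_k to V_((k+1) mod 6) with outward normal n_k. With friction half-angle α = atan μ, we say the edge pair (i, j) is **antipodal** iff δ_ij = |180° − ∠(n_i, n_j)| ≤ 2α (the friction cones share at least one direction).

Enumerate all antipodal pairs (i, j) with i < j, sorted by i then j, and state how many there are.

count = 2; pairs: (0,2), (1,5)

α = atan 0.15 = 8.53°;  2α = 17.06°
n_0 = (+0.2095, -0.9778)
n_1 = (+0.8329, +0.5534)
n_2 = (-0.2631, +0.9648)
n_3 = (-0.8119, +0.5838)
n_4 = (-0.9987, +0.0503)
n_5 = (-0.9035, -0.4285)
  (0,1): δ = 68.50°  ·
  (0,2): δ = 3.16°  ✓
  (0,3): δ = 42.19°  ·
  (0,4): δ = 75.02°  ·
  (0,5): δ = 103.28°  ·
  (1,2): δ = 108.34°  ·
  (1,3): δ = 69.32°  ·
  (1,4): δ = 36.48°  ·
  (1,5): δ = 8.23°  ✓
  (2,3): δ = 140.98°  ·
  (2,4): δ = 108.14°  ·
  (2,5): δ = 79.88°  ·
  (3,4): δ = 147.16°  ·
  (3,5): δ = 118.91°  ·
  (4,5): δ = 151.75°  ·
antipodal pairs: 2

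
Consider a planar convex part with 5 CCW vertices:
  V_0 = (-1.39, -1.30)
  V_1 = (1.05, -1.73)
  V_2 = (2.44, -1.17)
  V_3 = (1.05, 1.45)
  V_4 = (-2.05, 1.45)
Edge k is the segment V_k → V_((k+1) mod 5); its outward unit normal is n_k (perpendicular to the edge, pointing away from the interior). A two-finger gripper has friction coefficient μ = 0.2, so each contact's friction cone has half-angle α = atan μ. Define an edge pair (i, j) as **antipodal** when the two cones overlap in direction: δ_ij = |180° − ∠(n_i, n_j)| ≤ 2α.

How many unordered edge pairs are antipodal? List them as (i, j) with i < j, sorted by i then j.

count = 3; pairs: (0,3), (1,3), (2,4)

α = atan 0.2 = 11.31°;  2α = 22.62°
n_0 = (-0.1736, -0.9848)
n_1 = (+0.3737, -0.9276)
n_2 = (+0.8834, +0.4687)
n_3 = (+0.0000, +1.0000)
n_4 = (-0.9724, -0.2334)
  (0,1): δ = 148.06°  ·
  (0,2): δ = 52.06°  ·
  (0,3): δ = 9.99°  ✓
  (0,4): δ = 113.49°  ·
  (1,2): δ = 84.00°  ·
  (1,3): δ = 21.94°  ✓
  (1,4): δ = 81.55°  ·
  (2,3): δ = 117.95°  ·
  (2,4): δ = 14.45°  ✓
  (3,4): δ = 76.50°  ·
antipodal pairs: 3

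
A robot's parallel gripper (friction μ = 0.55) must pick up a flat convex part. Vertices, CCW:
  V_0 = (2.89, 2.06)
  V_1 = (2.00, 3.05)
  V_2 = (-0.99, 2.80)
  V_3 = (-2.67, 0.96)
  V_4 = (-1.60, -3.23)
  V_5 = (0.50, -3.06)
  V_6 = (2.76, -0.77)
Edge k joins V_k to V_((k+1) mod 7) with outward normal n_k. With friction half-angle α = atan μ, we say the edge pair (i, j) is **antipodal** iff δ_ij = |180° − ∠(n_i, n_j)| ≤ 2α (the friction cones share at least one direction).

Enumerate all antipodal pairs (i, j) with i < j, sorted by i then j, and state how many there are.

α = atan 0.55 = 28.81°;  2α = 57.62°
n_0 = (+0.7437, +0.6685)
n_1 = (-0.0833, +0.9965)
n_2 = (-0.7385, +0.6743)
n_3 = (-0.9689, -0.2474)
n_4 = (+0.0807, -0.9967)
n_5 = (+0.7118, -0.7024)
n_6 = (+0.9989, -0.0459)
  (0,1): δ = 127.18°  ·
  (0,2): δ = 84.35°  ·
  (0,3): δ = 27.63°  ✓
  (0,4): δ = 52.67°  ✓
  (0,5): δ = 93.42°  ·
  (0,6): δ = 135.41°  ·
  (1,2): δ = 137.18°  ·
  (1,3): δ = 80.45°  ·
  (1,4): δ = 0.15°  ✓
  (1,5): δ = 40.60°  ✓
  (1,6): δ = 82.59°  ·
  (2,3): δ = 123.28°  ·
  (2,4): δ = 42.97°  ✓
  (2,5): δ = 2.22°  ✓
  (2,6): δ = 39.77°  ✓
  (3,4): δ = 99.70°  ·
  (3,5): δ = 58.95°  ·
  (3,6): δ = 16.96°  ✓
  (4,5): δ = 139.25°  ·
  (4,6): δ = 97.26°  ·
  (5,6): δ = 138.01°  ·
antipodal pairs: 8

count = 8; pairs: (0,3), (0,4), (1,4), (1,5), (2,4), (2,5), (2,6), (3,6)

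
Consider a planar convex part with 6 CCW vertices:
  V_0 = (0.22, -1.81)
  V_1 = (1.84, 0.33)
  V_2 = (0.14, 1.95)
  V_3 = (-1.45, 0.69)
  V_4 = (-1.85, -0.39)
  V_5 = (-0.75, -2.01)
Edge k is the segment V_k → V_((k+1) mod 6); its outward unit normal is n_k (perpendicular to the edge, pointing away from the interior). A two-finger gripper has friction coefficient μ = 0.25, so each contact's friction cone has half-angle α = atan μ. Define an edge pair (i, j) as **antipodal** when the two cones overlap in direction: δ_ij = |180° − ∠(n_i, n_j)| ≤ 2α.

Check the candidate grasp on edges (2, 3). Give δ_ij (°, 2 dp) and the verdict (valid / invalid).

α = atan 0.25 = 14.04°;  2α = 28.07°
edge 2: e_2 = (-1.59, -1.26);  n_2 = (-0.6211, +0.7837)
edge 3: e_3 = (-0.40, -1.08);  n_3 = (-0.9377, +0.3473)
∠(n_2, n_3) = 31.28°
δ = |180° − 31.28°| = 148.72°
148.72° > 2α = 28.07°  →  invalid

δ = 148.72°, invalid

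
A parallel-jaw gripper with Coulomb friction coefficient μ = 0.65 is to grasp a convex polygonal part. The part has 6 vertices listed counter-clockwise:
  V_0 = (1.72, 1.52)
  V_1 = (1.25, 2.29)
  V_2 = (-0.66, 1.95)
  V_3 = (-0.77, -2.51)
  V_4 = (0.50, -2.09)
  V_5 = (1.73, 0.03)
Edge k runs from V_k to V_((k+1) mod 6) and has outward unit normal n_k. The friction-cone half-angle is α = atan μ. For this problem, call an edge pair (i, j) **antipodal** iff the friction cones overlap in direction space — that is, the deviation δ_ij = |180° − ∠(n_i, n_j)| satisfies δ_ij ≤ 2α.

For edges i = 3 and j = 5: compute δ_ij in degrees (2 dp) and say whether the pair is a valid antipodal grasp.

α = atan 0.65 = 33.02°;  2α = 66.05°
edge 3: e_3 = (+1.27, +0.42);  n_3 = (+0.3140, -0.9494)
edge 5: e_5 = (-0.01, +1.49);  n_5 = (+1.0000, +0.0067)
∠(n_3, n_5) = 72.09°
δ = |180° − 72.09°| = 107.91°
107.91° > 2α = 66.05°  →  invalid

δ = 107.91°, invalid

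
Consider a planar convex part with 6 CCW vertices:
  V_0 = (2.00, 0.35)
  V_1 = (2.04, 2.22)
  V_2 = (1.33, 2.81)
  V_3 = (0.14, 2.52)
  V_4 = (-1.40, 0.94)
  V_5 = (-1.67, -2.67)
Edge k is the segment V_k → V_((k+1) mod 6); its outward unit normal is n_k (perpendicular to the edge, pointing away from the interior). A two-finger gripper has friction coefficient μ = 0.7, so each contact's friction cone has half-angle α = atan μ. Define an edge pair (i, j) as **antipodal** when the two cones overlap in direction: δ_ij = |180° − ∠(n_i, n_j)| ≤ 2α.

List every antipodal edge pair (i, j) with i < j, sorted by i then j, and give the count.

count = 6; pairs: (0,3), (0,4), (1,4), (2,5), (3,5), (4,5)

α = atan 0.7 = 34.99°;  2α = 69.98°
n_0 = (+0.9998, -0.0214)
n_1 = (+0.6391, +0.7691)
n_2 = (-0.2368, +0.9716)
n_3 = (-0.7161, +0.6980)
n_4 = (-0.9972, +0.0746)
n_5 = (+0.6354, -0.7722)
  (0,1): δ = 128.50°  ·
  (0,2): δ = 75.08°  ·
  (0,3): δ = 43.04°  ✓
  (0,4): δ = 3.05°  ✓
  (0,5): δ = 130.68°  ·
  (1,2): δ = 126.58°  ·
  (1,3): δ = 94.54°  ·
  (1,4): δ = 54.55°  ✓
  (1,5): δ = 79.18°  ·
  (2,3): δ = 147.96°  ·
  (2,4): δ = 107.97°  ·
  (2,5): δ = 25.75°  ✓
  (3,4): δ = 140.01°  ·
  (3,5): δ = 6.28°  ✓
  (4,5): δ = 46.27°  ✓
antipodal pairs: 6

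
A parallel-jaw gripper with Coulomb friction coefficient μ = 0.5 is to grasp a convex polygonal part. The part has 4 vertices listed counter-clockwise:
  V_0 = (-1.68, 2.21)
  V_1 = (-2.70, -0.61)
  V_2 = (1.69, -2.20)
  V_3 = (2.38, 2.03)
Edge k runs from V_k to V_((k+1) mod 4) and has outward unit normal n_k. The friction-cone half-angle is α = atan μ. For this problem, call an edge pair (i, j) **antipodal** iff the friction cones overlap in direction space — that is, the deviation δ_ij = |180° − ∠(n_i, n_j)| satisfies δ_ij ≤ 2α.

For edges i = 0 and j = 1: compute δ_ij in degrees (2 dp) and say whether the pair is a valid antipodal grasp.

α = atan 0.5 = 26.57°;  2α = 53.13°
edge 0: e_0 = (-1.02, -2.82);  n_0 = (-0.9404, +0.3401)
edge 1: e_1 = (+4.39, -1.59);  n_1 = (-0.3405, -0.9402)
∠(n_0, n_1) = 89.98°
δ = |180° − 89.98°| = 90.02°
90.02° > 2α = 53.13°  →  invalid

δ = 90.02°, invalid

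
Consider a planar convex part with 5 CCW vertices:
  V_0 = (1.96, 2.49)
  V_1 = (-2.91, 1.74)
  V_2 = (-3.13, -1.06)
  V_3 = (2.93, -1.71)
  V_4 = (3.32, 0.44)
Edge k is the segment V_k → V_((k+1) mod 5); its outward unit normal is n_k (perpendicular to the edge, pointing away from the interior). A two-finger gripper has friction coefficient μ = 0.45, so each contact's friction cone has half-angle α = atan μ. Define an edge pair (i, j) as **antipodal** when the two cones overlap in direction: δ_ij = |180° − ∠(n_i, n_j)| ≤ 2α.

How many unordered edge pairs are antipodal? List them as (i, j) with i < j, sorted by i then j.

count = 3; pairs: (0,2), (1,3), (1,4)

α = atan 0.45 = 24.23°;  2α = 48.46°
n_0 = (-0.1522, +0.9883)
n_1 = (-0.9969, +0.0783)
n_2 = (-0.1066, -0.9943)
n_3 = (+0.9839, -0.1785)
n_4 = (+0.8333, +0.5528)
  (0,1): δ = 103.25°  ·
  (0,2): δ = 14.88°  ✓
  (0,3): δ = 70.96°  ·
  (0,4): δ = 114.81°  ·
  (1,2): δ = 91.63°  ·
  (1,3): δ = 5.79°  ✓
  (1,4): δ = 38.05°  ✓
  (2,3): δ = 94.16°  ·
  (2,4): δ = 50.32°  ·
  (3,4): δ = 136.16°  ·
antipodal pairs: 3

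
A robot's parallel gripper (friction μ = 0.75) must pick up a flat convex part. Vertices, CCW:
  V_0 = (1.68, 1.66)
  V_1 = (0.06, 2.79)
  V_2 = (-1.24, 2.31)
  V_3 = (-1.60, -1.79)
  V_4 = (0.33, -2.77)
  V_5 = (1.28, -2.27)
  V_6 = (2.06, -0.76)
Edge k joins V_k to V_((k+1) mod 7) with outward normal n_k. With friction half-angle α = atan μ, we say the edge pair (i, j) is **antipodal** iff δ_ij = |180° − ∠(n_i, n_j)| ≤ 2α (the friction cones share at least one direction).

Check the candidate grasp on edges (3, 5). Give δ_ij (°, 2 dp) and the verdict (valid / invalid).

α = atan 0.75 = 36.87°;  2α = 73.74°
edge 3: e_3 = (+1.93, -0.98);  n_3 = (-0.4527, -0.8916)
edge 5: e_5 = (+0.78, +1.51);  n_5 = (+0.8885, -0.4589)
∠(n_3, n_5) = 89.60°
δ = |180° − 89.60°| = 90.40°
90.40° > 2α = 73.74°  →  invalid

δ = 90.40°, invalid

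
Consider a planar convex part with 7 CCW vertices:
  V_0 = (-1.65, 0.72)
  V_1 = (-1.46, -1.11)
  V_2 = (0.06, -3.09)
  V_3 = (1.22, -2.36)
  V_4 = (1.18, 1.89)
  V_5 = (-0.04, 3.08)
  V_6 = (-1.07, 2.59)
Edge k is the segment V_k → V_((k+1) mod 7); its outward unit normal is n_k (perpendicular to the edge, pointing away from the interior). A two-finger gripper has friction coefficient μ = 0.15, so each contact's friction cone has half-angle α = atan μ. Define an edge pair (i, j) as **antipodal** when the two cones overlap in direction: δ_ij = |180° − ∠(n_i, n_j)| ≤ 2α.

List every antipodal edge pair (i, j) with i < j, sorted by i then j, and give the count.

count = 3; pairs: (0,3), (1,4), (2,5)

α = atan 0.15 = 8.53°;  2α = 17.06°
n_0 = (-0.9947, -0.1033)
n_1 = (-0.7932, -0.6089)
n_2 = (+0.5326, -0.8464)
n_3 = (+1.0000, +0.0094)
n_4 = (+0.6983, +0.7159)
n_5 = (-0.4296, +0.9030)
n_6 = (-0.9551, +0.2962)
  (0,1): δ = 148.41°  ·
  (0,2): δ = 63.74°  ·
  (0,3): δ = 5.39°  ✓
  (0,4): δ = 39.79°  ·
  (0,5): δ = 109.51°  ·
  (0,6): δ = 156.84°  ·
  (1,2): δ = 95.33°  ·
  (1,3): δ = 36.97°  ·
  (1,4): δ = 8.20°  ✓
  (1,5): δ = 77.93°  ·
  (1,6): δ = 125.26°  ·
  (2,3): δ = 121.64°  ·
  (2,4): δ = 76.47°  ·
  (2,5): δ = 6.74°  ✓
  (2,6): δ = 40.59°  ·
  (3,4): δ = 134.83°  ·
  (3,5): δ = 65.10°  ·
  (3,6): δ = 17.77°  ·
  (4,5): δ = 110.27°  ·
  (4,6): δ = 62.95°  ·
  (5,6): δ = 132.67°  ·
antipodal pairs: 3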